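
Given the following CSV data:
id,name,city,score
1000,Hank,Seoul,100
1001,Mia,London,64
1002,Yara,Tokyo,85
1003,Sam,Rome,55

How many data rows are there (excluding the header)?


Counting rows (excluding header):
Header: id,name,city,score
Data rows: 4

ANSWER: 4


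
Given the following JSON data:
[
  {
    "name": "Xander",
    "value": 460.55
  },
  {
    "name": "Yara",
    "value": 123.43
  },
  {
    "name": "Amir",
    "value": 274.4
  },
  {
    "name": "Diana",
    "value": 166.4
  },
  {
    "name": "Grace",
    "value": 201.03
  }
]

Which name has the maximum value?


Comparing values:
  Xander: 460.55
  Yara: 123.43
  Amir: 274.4
  Diana: 166.4
  Grace: 201.03
Maximum: Xander (460.55)

ANSWER: Xander


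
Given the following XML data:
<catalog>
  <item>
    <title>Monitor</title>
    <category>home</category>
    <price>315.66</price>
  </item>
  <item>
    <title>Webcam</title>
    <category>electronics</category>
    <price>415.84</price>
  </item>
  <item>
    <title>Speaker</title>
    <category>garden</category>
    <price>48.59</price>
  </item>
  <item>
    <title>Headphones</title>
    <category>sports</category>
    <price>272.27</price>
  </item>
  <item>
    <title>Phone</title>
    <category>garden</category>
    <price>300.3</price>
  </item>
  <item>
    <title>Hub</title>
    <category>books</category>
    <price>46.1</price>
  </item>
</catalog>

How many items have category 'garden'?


Scanning <item> elements for <category>garden</category>:
  Item 3: Speaker -> MATCH
  Item 5: Phone -> MATCH
Count: 2

ANSWER: 2


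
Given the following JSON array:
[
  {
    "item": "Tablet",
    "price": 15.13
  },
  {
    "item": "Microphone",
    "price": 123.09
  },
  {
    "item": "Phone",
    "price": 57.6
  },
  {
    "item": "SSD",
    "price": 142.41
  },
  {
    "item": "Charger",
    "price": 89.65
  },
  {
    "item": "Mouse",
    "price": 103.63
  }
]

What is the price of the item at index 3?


Array index 3 -> SSD
price = 142.41

ANSWER: 142.41


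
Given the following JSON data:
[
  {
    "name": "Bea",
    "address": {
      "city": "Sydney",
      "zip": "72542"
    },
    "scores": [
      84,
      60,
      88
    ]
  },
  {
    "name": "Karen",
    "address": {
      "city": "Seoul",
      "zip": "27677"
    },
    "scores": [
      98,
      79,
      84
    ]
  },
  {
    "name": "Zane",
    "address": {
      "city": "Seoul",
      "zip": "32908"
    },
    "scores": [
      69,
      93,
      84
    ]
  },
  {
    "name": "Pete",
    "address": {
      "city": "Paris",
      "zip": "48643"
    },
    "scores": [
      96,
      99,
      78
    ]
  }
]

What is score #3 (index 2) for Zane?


Path: records[2].scores[2]
Value: 84

ANSWER: 84


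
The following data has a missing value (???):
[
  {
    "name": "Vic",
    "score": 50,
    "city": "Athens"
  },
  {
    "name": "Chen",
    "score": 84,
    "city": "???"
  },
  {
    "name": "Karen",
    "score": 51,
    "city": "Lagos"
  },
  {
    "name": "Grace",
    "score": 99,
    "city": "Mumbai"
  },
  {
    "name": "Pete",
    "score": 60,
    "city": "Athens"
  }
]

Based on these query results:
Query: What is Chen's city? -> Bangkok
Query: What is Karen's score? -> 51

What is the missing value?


The missing value is Chen's city
From query: Chen's city = Bangkok

ANSWER: Bangkok


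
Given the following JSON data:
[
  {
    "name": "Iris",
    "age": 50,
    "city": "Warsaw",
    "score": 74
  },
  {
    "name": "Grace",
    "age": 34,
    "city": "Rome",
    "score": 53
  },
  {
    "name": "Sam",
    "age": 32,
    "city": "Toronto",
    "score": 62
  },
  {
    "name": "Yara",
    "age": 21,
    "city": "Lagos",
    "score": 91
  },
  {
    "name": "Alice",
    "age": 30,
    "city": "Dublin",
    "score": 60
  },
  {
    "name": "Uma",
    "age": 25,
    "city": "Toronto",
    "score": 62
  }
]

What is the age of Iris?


Looking up record where name = Iris
Record index: 0
Field 'age' = 50

ANSWER: 50


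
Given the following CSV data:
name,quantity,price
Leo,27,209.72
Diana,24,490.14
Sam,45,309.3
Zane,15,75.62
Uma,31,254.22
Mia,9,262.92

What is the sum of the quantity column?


Values in 'quantity' column:
  Row 1: 27
  Row 2: 24
  Row 3: 45
  Row 4: 15
  Row 5: 31
  Row 6: 9
Sum = 27 + 24 + 45 + 15 + 31 + 9 = 151

ANSWER: 151


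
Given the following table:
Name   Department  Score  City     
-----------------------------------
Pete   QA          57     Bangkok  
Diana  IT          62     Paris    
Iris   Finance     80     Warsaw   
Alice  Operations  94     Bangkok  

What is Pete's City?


Row 1: Pete
City = Bangkok

ANSWER: Bangkok


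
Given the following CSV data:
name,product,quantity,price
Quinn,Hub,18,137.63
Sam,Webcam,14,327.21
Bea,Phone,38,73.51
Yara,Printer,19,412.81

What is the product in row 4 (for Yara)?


Row 4: Yara
Column 'product' = Printer

ANSWER: Printer


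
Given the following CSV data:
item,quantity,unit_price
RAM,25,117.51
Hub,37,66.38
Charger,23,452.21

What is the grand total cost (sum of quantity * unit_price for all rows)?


Computing row totals:
  RAM: 25 * 117.51 = 2937.75
  Hub: 37 * 66.38 = 2456.06
  Charger: 23 * 452.21 = 10400.83
Grand total = 2937.75 + 2456.06 + 10400.83 = 15794.64

ANSWER: 15794.64


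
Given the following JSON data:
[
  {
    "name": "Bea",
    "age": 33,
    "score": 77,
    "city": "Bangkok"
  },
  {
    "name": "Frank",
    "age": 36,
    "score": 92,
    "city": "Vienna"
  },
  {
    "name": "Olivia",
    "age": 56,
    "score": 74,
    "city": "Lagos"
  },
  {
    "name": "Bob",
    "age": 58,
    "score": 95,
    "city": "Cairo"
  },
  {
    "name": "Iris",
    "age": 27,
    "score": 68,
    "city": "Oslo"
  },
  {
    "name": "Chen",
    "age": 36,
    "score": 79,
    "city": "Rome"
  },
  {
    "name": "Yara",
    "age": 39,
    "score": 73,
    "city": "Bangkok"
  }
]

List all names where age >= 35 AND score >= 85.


Checking both conditions:
  Bea (age=33, score=77) -> no
  Frank (age=36, score=92) -> YES
  Olivia (age=56, score=74) -> no
  Bob (age=58, score=95) -> YES
  Iris (age=27, score=68) -> no
  Chen (age=36, score=79) -> no
  Yara (age=39, score=73) -> no


ANSWER: Frank, Bob


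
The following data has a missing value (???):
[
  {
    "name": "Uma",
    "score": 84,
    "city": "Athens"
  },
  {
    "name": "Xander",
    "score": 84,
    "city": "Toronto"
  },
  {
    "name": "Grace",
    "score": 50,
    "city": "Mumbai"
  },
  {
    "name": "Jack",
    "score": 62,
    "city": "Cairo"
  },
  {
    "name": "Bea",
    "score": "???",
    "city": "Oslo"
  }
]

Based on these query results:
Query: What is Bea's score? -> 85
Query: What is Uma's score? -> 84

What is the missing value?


The missing value is Bea's score
From query: Bea's score = 85

ANSWER: 85


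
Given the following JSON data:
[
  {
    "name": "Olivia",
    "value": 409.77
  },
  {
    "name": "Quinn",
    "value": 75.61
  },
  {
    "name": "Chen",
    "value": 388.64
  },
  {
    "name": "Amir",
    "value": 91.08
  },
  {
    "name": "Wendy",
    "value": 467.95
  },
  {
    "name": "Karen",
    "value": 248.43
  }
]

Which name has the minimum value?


Comparing values:
  Olivia: 409.77
  Quinn: 75.61
  Chen: 388.64
  Amir: 91.08
  Wendy: 467.95
  Karen: 248.43
Minimum: Quinn (75.61)

ANSWER: Quinn


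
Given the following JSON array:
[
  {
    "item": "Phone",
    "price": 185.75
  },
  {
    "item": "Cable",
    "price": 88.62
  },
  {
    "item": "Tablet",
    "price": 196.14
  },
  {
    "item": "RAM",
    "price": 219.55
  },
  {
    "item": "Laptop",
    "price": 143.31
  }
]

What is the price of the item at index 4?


Array index 4 -> Laptop
price = 143.31

ANSWER: 143.31


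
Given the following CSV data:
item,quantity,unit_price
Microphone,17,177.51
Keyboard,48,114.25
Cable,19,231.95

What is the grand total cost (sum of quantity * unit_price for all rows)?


Computing row totals:
  Microphone: 17 * 177.51 = 3017.67
  Keyboard: 48 * 114.25 = 5484.0
  Cable: 19 * 231.95 = 4407.05
Grand total = 3017.67 + 5484.0 + 4407.05 = 12908.72

ANSWER: 12908.72


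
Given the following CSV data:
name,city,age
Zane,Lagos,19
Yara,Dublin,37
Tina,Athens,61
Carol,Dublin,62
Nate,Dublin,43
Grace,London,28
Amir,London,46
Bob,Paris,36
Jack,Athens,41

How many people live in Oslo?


Scanning city column for 'Oslo':
Total matches: 0

ANSWER: 0


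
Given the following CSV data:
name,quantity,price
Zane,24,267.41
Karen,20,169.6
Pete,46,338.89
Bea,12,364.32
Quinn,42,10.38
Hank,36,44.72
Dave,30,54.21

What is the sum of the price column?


Values in 'price' column:
  Row 1: 267.41
  Row 2: 169.6
  Row 3: 338.89
  Row 4: 364.32
  Row 5: 10.38
  Row 6: 44.72
  Row 7: 54.21
Sum = 267.41 + 169.6 + 338.89 + 364.32 + 10.38 + 44.72 + 54.21 = 1249.53

ANSWER: 1249.53


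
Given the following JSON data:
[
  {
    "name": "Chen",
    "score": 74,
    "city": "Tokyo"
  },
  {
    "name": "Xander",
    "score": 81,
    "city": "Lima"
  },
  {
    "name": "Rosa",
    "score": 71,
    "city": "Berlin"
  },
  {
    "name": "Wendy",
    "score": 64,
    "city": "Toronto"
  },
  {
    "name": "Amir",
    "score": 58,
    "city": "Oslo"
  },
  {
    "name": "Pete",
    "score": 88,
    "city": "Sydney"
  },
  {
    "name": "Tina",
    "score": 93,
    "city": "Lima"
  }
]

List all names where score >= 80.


Filtering records where score >= 80:
  Chen (score=74) -> no
  Xander (score=81) -> YES
  Rosa (score=71) -> no
  Wendy (score=64) -> no
  Amir (score=58) -> no
  Pete (score=88) -> YES
  Tina (score=93) -> YES


ANSWER: Xander, Pete, Tina


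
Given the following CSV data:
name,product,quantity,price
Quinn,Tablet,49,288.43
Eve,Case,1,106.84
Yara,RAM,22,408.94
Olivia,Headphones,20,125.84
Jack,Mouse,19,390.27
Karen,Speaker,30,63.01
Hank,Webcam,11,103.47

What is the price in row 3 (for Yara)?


Row 3: Yara
Column 'price' = 408.94

ANSWER: 408.94


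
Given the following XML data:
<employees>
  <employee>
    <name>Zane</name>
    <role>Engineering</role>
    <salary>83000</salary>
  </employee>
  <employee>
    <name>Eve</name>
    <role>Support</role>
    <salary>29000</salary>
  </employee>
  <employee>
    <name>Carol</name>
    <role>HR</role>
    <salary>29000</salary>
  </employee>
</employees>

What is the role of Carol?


Searching for <employee> with <name>Carol</name>
Found at position 3
<role>HR</role>

ANSWER: HR


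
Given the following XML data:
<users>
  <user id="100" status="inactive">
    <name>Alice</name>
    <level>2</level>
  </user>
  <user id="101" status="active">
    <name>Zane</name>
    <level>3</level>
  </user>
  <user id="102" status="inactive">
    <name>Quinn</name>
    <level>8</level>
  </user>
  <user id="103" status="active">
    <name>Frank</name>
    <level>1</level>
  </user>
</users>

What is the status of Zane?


Finding user with name = Zane
user id="101" status="active"

ANSWER: active


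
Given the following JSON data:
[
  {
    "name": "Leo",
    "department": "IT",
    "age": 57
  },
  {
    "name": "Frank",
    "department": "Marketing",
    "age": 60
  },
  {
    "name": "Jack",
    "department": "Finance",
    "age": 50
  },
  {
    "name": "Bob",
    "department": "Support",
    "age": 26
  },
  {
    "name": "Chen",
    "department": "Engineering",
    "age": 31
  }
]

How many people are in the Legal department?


Scanning records for department = Legal
  No matches found
Count: 0

ANSWER: 0


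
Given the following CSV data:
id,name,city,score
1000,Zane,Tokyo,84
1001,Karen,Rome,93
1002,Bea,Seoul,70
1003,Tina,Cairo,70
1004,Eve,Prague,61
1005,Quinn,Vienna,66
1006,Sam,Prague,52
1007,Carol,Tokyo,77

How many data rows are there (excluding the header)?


Counting rows (excluding header):
Header: id,name,city,score
Data rows: 8

ANSWER: 8


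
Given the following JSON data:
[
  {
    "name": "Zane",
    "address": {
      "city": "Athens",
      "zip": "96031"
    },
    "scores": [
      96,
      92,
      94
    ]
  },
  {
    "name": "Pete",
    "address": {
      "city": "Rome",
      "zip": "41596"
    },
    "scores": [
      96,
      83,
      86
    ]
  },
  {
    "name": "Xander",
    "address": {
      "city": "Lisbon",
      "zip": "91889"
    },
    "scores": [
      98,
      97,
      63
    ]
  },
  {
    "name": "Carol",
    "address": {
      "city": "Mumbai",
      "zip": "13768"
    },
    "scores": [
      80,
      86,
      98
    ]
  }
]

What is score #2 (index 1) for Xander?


Path: records[2].scores[1]
Value: 97

ANSWER: 97


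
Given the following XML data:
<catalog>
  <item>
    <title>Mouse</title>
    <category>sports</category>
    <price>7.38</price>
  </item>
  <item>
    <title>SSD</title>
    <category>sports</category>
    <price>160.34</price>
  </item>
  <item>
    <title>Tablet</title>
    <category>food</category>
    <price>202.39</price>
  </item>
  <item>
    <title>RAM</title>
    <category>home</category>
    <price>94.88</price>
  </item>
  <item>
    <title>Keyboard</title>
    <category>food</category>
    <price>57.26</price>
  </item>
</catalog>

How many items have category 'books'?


Scanning <item> elements for <category>books</category>:
Count: 0

ANSWER: 0


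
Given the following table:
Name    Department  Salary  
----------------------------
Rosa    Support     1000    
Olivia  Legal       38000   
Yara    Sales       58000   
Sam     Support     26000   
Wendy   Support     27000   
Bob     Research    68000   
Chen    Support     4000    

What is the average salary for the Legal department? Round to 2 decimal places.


Legal department members:
  Olivia: 38000
Sum = 38000
Count = 1
Average = 38000 / 1 = 38000.00

ANSWER: 38000.00


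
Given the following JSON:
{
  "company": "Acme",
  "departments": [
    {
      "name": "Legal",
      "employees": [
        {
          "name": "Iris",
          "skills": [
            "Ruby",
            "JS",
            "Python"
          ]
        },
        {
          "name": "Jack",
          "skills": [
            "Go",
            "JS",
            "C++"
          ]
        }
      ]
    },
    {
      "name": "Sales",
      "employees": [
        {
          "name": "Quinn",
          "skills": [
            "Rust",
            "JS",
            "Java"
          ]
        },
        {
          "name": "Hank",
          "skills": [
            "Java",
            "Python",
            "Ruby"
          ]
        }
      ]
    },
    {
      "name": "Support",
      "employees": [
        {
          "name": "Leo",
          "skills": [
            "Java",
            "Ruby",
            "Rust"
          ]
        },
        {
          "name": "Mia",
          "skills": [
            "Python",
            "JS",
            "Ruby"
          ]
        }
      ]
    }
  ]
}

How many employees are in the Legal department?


Path: departments[0].employees
Count: 2

ANSWER: 2


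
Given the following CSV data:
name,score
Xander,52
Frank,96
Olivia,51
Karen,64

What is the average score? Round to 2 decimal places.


Scores: 52, 96, 51, 64
Sum = 263
Count = 4
Average = 263 / 4 = 65.75

ANSWER: 65.75


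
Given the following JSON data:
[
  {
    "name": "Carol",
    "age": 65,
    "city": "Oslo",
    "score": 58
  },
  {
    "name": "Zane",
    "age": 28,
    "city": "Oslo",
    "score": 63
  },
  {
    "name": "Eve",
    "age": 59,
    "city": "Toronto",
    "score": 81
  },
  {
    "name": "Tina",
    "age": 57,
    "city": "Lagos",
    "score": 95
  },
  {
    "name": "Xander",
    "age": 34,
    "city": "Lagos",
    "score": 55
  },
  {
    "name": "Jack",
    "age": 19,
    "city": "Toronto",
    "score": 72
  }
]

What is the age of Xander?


Looking up record where name = Xander
Record index: 4
Field 'age' = 34

ANSWER: 34


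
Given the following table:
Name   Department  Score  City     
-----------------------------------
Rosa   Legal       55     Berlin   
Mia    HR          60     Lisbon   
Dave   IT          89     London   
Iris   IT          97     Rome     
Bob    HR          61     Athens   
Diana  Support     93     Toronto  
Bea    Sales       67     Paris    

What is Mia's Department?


Row 2: Mia
Department = HR

ANSWER: HR


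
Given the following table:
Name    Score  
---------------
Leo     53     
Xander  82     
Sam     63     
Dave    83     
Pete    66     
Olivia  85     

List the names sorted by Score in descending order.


Sorting by Score (descending):
  Olivia: 85
  Dave: 83
  Xander: 82
  Pete: 66
  Sam: 63
  Leo: 53


ANSWER: Olivia, Dave, Xander, Pete, Sam, Leo


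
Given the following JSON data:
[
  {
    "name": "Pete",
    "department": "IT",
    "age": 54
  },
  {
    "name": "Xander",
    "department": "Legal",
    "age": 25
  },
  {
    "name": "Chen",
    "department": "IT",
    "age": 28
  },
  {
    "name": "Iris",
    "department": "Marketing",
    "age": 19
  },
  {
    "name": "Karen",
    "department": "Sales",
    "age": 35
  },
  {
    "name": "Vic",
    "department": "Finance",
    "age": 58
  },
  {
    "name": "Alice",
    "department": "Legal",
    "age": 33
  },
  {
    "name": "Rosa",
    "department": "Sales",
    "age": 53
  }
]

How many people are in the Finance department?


Scanning records for department = Finance
  Record 5: Vic
Count: 1

ANSWER: 1


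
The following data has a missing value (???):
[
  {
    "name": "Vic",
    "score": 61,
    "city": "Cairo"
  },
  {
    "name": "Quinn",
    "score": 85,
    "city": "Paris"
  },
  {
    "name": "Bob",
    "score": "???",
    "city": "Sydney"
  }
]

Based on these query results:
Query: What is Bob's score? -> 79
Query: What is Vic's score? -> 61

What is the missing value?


The missing value is Bob's score
From query: Bob's score = 79

ANSWER: 79


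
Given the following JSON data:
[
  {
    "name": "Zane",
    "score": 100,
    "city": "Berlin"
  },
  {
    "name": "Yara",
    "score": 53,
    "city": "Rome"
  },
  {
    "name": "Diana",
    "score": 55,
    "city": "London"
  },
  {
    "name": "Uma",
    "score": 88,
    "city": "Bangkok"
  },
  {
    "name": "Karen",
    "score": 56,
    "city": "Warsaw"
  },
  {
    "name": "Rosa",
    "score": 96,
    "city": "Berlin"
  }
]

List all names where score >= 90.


Filtering records where score >= 90:
  Zane (score=100) -> YES
  Yara (score=53) -> no
  Diana (score=55) -> no
  Uma (score=88) -> no
  Karen (score=56) -> no
  Rosa (score=96) -> YES


ANSWER: Zane, Rosa


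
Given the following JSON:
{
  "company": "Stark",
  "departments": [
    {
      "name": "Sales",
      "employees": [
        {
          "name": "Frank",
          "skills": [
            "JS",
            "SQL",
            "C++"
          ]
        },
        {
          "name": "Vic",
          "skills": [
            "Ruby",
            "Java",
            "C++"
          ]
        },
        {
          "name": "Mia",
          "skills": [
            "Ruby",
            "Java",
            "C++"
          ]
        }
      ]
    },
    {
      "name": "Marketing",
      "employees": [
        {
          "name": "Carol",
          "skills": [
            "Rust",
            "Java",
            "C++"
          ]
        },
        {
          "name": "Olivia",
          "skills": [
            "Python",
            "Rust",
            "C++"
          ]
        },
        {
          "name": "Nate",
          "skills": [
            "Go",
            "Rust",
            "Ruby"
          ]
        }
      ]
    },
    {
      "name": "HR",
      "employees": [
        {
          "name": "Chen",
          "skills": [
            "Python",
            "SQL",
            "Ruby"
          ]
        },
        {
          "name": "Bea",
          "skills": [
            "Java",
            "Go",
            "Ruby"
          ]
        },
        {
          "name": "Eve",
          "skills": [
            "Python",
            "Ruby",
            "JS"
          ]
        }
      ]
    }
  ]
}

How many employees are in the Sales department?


Path: departments[0].employees
Count: 3

ANSWER: 3


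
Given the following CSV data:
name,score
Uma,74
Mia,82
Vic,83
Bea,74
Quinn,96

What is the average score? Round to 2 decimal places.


Scores: 74, 82, 83, 74, 96
Sum = 409
Count = 5
Average = 409 / 5 = 81.80

ANSWER: 81.80


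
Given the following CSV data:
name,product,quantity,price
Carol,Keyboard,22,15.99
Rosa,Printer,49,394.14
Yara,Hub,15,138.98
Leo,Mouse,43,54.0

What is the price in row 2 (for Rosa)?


Row 2: Rosa
Column 'price' = 394.14

ANSWER: 394.14


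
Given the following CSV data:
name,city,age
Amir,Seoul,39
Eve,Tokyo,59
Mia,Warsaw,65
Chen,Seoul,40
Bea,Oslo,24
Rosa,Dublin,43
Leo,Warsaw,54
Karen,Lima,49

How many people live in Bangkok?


Scanning city column for 'Bangkok':
Total matches: 0

ANSWER: 0


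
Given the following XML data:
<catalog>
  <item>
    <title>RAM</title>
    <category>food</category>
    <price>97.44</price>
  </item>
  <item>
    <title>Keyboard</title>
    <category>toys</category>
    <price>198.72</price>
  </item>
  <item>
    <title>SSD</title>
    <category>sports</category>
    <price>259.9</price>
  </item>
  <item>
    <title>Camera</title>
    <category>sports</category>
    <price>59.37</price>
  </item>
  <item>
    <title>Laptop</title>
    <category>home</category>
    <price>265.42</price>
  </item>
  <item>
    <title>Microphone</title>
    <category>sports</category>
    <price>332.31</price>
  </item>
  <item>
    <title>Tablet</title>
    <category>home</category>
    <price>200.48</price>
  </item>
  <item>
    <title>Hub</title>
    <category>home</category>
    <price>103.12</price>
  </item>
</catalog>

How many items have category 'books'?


Scanning <item> elements for <category>books</category>:
Count: 0

ANSWER: 0


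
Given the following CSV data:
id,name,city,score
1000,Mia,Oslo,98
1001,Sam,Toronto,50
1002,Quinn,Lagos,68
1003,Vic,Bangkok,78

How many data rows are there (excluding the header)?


Counting rows (excluding header):
Header: id,name,city,score
Data rows: 4

ANSWER: 4


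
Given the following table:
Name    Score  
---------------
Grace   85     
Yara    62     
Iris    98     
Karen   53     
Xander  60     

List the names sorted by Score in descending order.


Sorting by Score (descending):
  Iris: 98
  Grace: 85
  Yara: 62
  Xander: 60
  Karen: 53


ANSWER: Iris, Grace, Yara, Xander, Karen


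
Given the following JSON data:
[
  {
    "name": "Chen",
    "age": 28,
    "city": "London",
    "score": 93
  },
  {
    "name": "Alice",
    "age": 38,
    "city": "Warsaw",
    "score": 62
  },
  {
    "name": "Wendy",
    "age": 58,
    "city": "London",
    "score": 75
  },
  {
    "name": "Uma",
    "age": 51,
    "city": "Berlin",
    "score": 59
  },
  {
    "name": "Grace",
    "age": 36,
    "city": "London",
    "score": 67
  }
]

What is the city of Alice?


Looking up record where name = Alice
Record index: 1
Field 'city' = Warsaw

ANSWER: Warsaw


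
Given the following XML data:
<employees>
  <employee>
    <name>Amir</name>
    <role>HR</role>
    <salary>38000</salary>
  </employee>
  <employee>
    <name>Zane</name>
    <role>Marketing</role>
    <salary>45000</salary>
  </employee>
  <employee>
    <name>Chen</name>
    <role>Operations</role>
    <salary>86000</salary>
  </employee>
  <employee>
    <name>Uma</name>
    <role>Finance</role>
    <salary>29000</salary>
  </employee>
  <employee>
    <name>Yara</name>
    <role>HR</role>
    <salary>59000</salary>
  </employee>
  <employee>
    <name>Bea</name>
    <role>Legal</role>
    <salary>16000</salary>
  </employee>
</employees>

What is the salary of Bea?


Searching for <employee> with <name>Bea</name>
Found at position 6
<salary>16000</salary>

ANSWER: 16000


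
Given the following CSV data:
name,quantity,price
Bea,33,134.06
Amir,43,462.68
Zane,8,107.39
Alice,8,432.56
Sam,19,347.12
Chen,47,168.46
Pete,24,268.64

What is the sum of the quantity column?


Values in 'quantity' column:
  Row 1: 33
  Row 2: 43
  Row 3: 8
  Row 4: 8
  Row 5: 19
  Row 6: 47
  Row 7: 24
Sum = 33 + 43 + 8 + 8 + 19 + 47 + 24 = 182

ANSWER: 182


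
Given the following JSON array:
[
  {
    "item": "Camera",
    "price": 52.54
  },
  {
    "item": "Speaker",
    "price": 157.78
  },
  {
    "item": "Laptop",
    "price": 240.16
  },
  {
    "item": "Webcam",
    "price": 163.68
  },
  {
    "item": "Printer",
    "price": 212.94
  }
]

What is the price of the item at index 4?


Array index 4 -> Printer
price = 212.94

ANSWER: 212.94


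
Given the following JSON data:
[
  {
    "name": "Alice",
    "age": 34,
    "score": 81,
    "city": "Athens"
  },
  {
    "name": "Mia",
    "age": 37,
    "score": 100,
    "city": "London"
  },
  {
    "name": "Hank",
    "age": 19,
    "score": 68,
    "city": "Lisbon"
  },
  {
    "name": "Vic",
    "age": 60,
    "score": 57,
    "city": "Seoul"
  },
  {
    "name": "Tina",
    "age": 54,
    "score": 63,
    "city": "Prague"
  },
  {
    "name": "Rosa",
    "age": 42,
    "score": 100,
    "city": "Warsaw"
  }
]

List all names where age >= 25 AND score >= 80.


Checking both conditions:
  Alice (age=34, score=81) -> YES
  Mia (age=37, score=100) -> YES
  Hank (age=19, score=68) -> no
  Vic (age=60, score=57) -> no
  Tina (age=54, score=63) -> no
  Rosa (age=42, score=100) -> YES


ANSWER: Alice, Mia, Rosa


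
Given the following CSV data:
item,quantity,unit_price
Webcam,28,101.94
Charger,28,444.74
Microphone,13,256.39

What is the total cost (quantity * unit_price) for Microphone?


Row: Microphone
quantity = 13
unit_price = 256.39
total = 13 * 256.39 = 3333.07

ANSWER: 3333.07


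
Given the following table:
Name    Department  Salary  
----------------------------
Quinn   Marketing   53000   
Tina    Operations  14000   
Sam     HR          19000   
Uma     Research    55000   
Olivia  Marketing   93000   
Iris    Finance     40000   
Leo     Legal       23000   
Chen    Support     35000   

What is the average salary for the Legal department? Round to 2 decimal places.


Legal department members:
  Leo: 23000
Sum = 23000
Count = 1
Average = 23000 / 1 = 23000.00

ANSWER: 23000.00


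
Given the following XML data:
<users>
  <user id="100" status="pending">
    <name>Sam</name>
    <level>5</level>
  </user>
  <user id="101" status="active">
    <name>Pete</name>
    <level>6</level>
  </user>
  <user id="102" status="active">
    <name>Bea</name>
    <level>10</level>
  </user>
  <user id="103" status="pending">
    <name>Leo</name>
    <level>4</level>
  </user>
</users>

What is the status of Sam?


Finding user with name = Sam
user id="100" status="pending"

ANSWER: pending


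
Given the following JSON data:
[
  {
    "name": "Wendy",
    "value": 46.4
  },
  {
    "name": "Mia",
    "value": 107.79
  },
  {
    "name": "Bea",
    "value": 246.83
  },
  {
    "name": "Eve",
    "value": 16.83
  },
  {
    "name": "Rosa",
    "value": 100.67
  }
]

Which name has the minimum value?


Comparing values:
  Wendy: 46.4
  Mia: 107.79
  Bea: 246.83
  Eve: 16.83
  Rosa: 100.67
Minimum: Eve (16.83)

ANSWER: Eve


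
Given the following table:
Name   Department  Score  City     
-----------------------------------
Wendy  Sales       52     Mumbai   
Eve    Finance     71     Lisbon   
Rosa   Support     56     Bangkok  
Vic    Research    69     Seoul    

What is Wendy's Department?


Row 1: Wendy
Department = Sales

ANSWER: Sales


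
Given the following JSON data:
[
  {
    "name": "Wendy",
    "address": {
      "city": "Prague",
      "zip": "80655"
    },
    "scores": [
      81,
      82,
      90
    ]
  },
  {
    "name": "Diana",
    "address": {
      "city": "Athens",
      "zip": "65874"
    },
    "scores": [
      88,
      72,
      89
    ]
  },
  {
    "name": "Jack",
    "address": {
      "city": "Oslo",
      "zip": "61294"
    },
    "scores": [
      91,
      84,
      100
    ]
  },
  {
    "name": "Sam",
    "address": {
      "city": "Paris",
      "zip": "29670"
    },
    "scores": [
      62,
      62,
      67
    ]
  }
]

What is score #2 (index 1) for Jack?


Path: records[2].scores[1]
Value: 84

ANSWER: 84


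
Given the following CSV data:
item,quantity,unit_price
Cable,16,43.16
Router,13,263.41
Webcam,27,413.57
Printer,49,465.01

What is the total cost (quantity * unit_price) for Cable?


Row: Cable
quantity = 16
unit_price = 43.16
total = 16 * 43.16 = 690.56

ANSWER: 690.56


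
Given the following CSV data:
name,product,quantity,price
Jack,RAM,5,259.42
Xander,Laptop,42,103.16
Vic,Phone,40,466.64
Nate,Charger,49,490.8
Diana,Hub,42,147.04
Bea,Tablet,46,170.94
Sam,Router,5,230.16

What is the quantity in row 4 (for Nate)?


Row 4: Nate
Column 'quantity' = 49

ANSWER: 49


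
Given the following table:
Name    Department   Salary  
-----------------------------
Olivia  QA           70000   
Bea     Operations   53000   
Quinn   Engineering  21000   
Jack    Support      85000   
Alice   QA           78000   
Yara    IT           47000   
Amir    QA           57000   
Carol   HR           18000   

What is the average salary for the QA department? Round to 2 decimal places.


QA department members:
  Olivia: 70000
  Alice: 78000
  Amir: 57000
Sum = 205000
Count = 3
Average = 205000 / 3 = 68333.33

ANSWER: 68333.33


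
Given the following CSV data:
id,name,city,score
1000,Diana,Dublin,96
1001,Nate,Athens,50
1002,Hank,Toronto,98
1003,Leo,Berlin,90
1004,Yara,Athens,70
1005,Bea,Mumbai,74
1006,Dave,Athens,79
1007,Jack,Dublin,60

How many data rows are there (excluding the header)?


Counting rows (excluding header):
Header: id,name,city,score
Data rows: 8

ANSWER: 8


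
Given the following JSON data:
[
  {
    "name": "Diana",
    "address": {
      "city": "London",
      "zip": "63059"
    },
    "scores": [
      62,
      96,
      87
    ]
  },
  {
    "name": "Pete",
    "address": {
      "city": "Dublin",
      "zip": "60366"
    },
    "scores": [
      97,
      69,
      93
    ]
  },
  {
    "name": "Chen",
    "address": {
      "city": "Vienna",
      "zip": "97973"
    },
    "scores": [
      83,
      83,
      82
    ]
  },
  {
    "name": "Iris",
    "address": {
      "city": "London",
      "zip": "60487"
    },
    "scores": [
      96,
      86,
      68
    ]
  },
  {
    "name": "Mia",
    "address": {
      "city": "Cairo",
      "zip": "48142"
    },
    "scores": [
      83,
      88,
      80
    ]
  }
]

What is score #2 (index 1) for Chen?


Path: records[2].scores[1]
Value: 83

ANSWER: 83


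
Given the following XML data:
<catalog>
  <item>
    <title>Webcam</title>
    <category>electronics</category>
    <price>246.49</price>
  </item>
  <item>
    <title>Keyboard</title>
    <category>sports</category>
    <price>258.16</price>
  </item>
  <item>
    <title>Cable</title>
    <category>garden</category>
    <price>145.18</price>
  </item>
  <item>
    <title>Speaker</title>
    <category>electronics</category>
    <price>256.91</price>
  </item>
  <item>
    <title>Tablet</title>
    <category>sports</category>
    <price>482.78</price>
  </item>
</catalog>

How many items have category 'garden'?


Scanning <item> elements for <category>garden</category>:
  Item 3: Cable -> MATCH
Count: 1

ANSWER: 1


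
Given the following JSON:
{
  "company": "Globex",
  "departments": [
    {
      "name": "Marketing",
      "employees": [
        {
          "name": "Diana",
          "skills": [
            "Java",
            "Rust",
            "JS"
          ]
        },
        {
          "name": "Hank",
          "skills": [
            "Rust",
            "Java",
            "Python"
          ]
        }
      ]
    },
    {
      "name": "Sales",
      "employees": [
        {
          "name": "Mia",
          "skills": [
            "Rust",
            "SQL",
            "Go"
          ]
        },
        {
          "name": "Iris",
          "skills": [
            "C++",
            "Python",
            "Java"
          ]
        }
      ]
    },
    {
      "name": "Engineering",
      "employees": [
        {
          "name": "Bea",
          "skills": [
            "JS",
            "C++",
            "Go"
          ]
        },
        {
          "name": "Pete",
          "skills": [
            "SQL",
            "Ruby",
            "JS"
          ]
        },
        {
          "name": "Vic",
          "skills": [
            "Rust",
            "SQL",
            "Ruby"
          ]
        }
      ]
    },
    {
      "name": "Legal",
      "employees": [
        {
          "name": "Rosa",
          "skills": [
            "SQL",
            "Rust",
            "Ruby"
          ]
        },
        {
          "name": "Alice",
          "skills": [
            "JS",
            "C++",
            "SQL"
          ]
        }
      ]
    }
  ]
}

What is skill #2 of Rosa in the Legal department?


Path: departments[3].employees[0].skills[1]
Value: Rust

ANSWER: Rust


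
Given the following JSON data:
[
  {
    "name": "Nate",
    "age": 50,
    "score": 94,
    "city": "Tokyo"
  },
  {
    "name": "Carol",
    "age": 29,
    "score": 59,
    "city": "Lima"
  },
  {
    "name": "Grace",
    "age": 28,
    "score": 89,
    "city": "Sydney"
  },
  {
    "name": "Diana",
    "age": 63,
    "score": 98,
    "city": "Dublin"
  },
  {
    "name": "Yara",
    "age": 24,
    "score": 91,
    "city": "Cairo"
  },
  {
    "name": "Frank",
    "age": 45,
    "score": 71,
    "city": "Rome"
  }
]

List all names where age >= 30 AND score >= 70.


Checking both conditions:
  Nate (age=50, score=94) -> YES
  Carol (age=29, score=59) -> no
  Grace (age=28, score=89) -> no
  Diana (age=63, score=98) -> YES
  Yara (age=24, score=91) -> no
  Frank (age=45, score=71) -> YES


ANSWER: Nate, Diana, Frank


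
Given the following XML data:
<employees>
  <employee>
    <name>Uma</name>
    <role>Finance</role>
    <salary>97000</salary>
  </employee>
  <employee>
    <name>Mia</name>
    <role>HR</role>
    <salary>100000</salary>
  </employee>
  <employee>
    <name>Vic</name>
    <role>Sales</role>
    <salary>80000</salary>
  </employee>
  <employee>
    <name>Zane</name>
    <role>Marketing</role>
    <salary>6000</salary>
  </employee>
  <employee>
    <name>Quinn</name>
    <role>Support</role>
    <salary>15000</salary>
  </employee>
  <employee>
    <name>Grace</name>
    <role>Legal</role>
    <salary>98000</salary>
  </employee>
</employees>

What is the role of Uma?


Searching for <employee> with <name>Uma</name>
Found at position 1
<role>Finance</role>

ANSWER: Finance


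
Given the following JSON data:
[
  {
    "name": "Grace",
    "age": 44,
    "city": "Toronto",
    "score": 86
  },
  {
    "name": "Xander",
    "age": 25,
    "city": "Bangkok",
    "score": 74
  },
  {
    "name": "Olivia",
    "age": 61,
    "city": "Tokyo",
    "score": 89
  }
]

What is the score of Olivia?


Looking up record where name = Olivia
Record index: 2
Field 'score' = 89

ANSWER: 89


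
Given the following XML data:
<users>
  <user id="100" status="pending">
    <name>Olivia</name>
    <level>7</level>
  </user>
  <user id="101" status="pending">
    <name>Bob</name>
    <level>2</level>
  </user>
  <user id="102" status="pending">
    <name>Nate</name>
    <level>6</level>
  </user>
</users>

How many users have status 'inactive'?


Counting users with status='inactive':
Count: 0

ANSWER: 0


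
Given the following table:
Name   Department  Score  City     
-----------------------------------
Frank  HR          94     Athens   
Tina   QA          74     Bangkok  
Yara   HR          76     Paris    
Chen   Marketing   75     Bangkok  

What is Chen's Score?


Row 4: Chen
Score = 75

ANSWER: 75


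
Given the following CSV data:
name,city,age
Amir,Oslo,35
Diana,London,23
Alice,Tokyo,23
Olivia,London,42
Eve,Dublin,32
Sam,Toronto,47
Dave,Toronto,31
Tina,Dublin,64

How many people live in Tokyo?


Scanning city column for 'Tokyo':
  Row 3: Alice -> MATCH
Total matches: 1

ANSWER: 1


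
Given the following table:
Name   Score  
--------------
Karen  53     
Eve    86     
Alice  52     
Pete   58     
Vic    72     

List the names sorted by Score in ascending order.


Sorting by Score (ascending):
  Alice: 52
  Karen: 53
  Pete: 58
  Vic: 72
  Eve: 86


ANSWER: Alice, Karen, Pete, Vic, Eve


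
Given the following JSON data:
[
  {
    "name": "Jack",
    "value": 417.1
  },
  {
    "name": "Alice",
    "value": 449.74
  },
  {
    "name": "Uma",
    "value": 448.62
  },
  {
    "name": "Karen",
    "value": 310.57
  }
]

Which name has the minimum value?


Comparing values:
  Jack: 417.1
  Alice: 449.74
  Uma: 448.62
  Karen: 310.57
Minimum: Karen (310.57)

ANSWER: Karen


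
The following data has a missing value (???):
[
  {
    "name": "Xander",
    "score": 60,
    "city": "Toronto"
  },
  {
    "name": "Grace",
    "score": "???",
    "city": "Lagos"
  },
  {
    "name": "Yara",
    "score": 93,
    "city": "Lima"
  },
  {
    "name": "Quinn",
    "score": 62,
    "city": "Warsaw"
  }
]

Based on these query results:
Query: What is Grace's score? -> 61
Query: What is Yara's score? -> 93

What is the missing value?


The missing value is Grace's score
From query: Grace's score = 61

ANSWER: 61


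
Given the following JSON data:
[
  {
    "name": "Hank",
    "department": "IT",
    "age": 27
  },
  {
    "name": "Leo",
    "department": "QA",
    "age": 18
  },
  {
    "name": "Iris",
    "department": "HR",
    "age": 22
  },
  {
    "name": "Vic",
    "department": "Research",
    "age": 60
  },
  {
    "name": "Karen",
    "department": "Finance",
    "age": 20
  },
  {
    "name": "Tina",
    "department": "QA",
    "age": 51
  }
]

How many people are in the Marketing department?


Scanning records for department = Marketing
  No matches found
Count: 0

ANSWER: 0


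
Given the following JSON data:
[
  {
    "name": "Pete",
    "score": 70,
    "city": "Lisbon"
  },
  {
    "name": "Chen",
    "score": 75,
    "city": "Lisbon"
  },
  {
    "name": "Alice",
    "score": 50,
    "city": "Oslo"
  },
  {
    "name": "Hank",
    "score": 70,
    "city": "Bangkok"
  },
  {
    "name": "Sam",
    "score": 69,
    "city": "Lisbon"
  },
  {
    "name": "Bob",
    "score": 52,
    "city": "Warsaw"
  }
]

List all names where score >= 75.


Filtering records where score >= 75:
  Pete (score=70) -> no
  Chen (score=75) -> YES
  Alice (score=50) -> no
  Hank (score=70) -> no
  Sam (score=69) -> no
  Bob (score=52) -> no


ANSWER: Chen


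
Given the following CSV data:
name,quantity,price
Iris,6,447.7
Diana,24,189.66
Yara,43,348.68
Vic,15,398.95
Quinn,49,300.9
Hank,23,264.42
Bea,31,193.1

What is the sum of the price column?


Values in 'price' column:
  Row 1: 447.7
  Row 2: 189.66
  Row 3: 348.68
  Row 4: 398.95
  Row 5: 300.9
  Row 6: 264.42
  Row 7: 193.1
Sum = 447.7 + 189.66 + 348.68 + 398.95 + 300.9 + 264.42 + 193.1 = 2143.41

ANSWER: 2143.41


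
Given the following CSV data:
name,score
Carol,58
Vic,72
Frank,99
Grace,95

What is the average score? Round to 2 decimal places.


Scores: 58, 72, 99, 95
Sum = 324
Count = 4
Average = 324 / 4 = 81.00

ANSWER: 81.00


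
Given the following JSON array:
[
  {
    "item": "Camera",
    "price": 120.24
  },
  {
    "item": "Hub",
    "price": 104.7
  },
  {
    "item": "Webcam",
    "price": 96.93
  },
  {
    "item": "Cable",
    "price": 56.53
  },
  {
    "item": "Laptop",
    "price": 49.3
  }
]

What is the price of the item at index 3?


Array index 3 -> Cable
price = 56.53

ANSWER: 56.53


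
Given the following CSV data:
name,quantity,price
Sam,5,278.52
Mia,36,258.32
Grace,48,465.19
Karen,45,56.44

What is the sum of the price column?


Values in 'price' column:
  Row 1: 278.52
  Row 2: 258.32
  Row 3: 465.19
  Row 4: 56.44
Sum = 278.52 + 258.32 + 465.19 + 56.44 = 1058.47

ANSWER: 1058.47


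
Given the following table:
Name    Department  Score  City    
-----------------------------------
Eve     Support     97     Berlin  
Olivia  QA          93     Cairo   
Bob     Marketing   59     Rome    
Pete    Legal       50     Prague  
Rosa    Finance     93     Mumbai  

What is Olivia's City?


Row 2: Olivia
City = Cairo

ANSWER: Cairo
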